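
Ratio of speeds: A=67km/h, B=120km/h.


Ratio = 67:120
GCD = 1
Simplified = 67:120
Time ratio (same distance) = 120:67
Speed ratio = 67:120

67:120


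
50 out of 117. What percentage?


Percentage = (part / whole) × 100
= (50 / 117) × 100
≈ 42.74%

42.74%


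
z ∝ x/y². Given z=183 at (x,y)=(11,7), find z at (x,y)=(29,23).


z = k·x/y²
Solve for k using the known point: k = z·y²/x = 183×49/11 = 8967/11 ≈ 815.1818
Now evaluate at x=29, y=23:
z = k × 29 / 529 = (8967 × 29) / (11 × 529) = 260043/5819
≈ 44.6886

44.6886


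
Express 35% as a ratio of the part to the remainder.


35% means 35 parts out of 100; remainder = 65
Part : remainder = 35:65
GCD = 5
= 7:13

7:13


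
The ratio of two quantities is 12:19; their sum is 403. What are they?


Let A = 12k, B = 19k.
12k + 19k = 403
31k = 403 → k = 403/31 = 13
A = 12×13 = 156, B = 19×13 = 247
= A = 156, B = 247

A = 156, B = 247


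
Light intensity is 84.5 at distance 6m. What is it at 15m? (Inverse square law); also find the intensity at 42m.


I₁d₁² = I₂d₂²
I at 15m = 84.5 × (6/15)² = 84.5 × 36/225 = 3042/225 = 13.5200
I at 42m = 84.5 × (6/42)² = 84.5 × 36/1764 = 3042/1764 ≈ 1.7245
= 13.5200 and 1.7245

13.5200 and 1.7245


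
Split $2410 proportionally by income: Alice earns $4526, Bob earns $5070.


Total income = 4526 + 5070 = $9596
Alice: $2410 × 4526/9596 = $1136.69
Bob: $2410 × 5070/9596 = $1273.31
= Alice: $1136.69, Bob: $1273.31

Alice: $1136.69, Bob: $1273.31


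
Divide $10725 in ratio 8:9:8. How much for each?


Total parts = 8 + 9 + 8 = 25
Part 1: 10725 × 8/25 = 3432.00
Part 2: 10725 × 9/25 = 3861.00
Part 3: 10725 × 8/25 = 3432.00
= Part 1: $3432.00, Part 2: $3861.00, Part 3: $3432.00

Part 1: $3432.00, Part 2: $3861.00, Part 3: $3432.00


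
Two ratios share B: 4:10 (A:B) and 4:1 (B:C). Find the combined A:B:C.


Match B: multiply A:B by 4 → 16:40
Multiply B:C by 10 → 40:10
Combined: 16:40:10
GCD = 2
= 8:20:5

8:20:5


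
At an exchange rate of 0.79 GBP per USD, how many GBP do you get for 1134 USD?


Amount × rate = 1134 × 0.79
= 895.86 GBP

895.86 GBP


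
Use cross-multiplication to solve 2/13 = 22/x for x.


Cross multiply: 2 × x = 13 × 22
2x = 286
x = 286 / 2
= 143.00

143.00


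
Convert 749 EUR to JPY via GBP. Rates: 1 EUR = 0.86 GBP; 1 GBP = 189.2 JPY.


Step 1: 749 EUR × 0.86 = 644.14 GBP
Step 2: 644.14 GBP × 189.2 = 121871.29 JPY
Implied rate EUR→JPY = 0.86 × 189.2 = 162.7120
= 121871.29 JPY

121871.29 JPY


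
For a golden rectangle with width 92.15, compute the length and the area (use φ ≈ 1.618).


φ = (1 + √5) / 2 ≈ 1.618
Length = width × φ = 92.15 × 1.618 = 149.0987
≈ 149.10
Area = width × length = 92.15 × 149.0987 = 13739.445205 ≈ 13739.45
= Length: 149.10, Area: 13739.45

Length: 149.10, Area: 13739.45


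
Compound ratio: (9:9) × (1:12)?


Compound ratio = (9×1) : (9×12)
= 9:108
GCD = 9
= 1:12

1:12


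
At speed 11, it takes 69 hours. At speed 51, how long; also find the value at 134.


Inverse proportion: x × y = constant
k = 11 × 69 = 759
At x=51: k/51 = 14.88
At x=134: k/134 = 5.66
= 14.88 and 5.66

14.88 and 5.66


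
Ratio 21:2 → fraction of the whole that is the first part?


Total parts = 21 + 2 = 23
First part: 21/23 = 21/23
= 21/23

21/23


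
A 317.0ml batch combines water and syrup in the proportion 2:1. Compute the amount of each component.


Total parts = 2 + 1 = 3
water: 317.0 × 2/3 = 211.3ml
syrup: 317.0 × 1/3 = 105.7ml
= 211.3ml and 105.7ml

211.3ml and 105.7ml


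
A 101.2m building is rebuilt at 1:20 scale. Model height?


Model size = real / scale
= 101.2 / 20
= 5.0600 m

5.0600 m


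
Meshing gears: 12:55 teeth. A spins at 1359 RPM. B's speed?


Gear ratio = 12:55 = 12:55
RPM_B = RPM_A × (teeth_A / teeth_B)
= 1359 × (12/55)
= 296.5 RPM

296.5 RPM


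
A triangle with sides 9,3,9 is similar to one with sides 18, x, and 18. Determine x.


Scale factor = 18/9 = 2
Missing side = 3 × 2
= 6.0

6.0


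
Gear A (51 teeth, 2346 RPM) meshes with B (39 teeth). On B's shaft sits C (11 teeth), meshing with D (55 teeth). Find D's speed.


Stage 1: RPM_B = RPM_A × t_A/t_B = 2346 × 51/39 = 119646/39 ≈ 3067.85
B and C share a shaft → RPM_C = RPM_B
Stage 2: RPM_D = RPM_C × t_C/t_D = RPM_A × (t_A×t_C)/(t_B×t_D)
Overall ratio = (51×11)/(39×55) = 561/2145
RPM_D = 2346 × 561/2145 = 1316106/2145
≈ 613.57 RPM

613.57 RPM


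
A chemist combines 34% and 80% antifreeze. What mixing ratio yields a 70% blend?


Let x parts of 34% mix with y parts of 80%.
34x + 80y = 70(x + y)
34x + 80y = 70x + 70y
x(34 - 70) = y(70 - 80)
x/y = (80 - 70)/(70 - 34) = 10/36
Simplify: 5:18
= 5:18

5:18


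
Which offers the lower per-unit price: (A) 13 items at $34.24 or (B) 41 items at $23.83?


Deal A: $34.24/13 = $2.6338/unit
Deal B: $23.83/41 = $0.5812/unit
B is cheaper per unit
= Deal B

Deal B


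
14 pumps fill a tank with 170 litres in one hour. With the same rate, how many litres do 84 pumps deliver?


Direct proportion: y/x = constant
k = 170/14 ≈ 12.1429
y₂ = k × 84 = 170 × 84 / 14 = 14280/14
= 1020.00

1020.00


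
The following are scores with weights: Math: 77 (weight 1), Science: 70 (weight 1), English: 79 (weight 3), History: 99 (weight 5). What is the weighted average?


Numerator = 77×1 + 70×1 + 79×3 + 99×5
= 77 + 70 + 237 + 495
= 879
Total weight = 10
Weighted avg = 879/10
= 87.90

87.90


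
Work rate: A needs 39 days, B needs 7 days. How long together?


Rate of A = 1/39 per day
Rate of B = 1/7 per day
Combined rate = 1/39 + 1/7 = 46/273 ≈ 0.1685 per day
Days = 1 / combined rate = 273/46
≈ 5.93 days

5.93 days


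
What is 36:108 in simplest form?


GCD(36, 108) = 36
36/36 : 108/36
= 1:3

1:3


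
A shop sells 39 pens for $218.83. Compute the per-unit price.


Unit rate = total / quantity
= 218.83 / 39
= $5.61 per unit

$5.61 per unit


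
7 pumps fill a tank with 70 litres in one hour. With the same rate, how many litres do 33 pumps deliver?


Direct proportion: y/x = constant
k = 70/7 = 10.0000
y₂ = k × 33 = 70 × 33 / 7 = 2310/7
= 330.00

330.00


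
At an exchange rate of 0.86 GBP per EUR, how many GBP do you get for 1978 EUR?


Amount × rate = 1978 × 0.86
= 1701.08 GBP

1701.08 GBP


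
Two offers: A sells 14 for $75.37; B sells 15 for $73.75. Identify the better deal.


Deal A: $75.37/14 = $5.3836/unit
Deal B: $73.75/15 = $4.9167/unit
B is cheaper per unit
= Deal B

Deal B


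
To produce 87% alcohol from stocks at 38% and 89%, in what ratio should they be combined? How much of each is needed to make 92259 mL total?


Let x parts of 38% mix with y parts of 89%.
38x + 89y = 87(x + y)
38x + 89y = 87x + 87y
x(38 - 87) = y(87 - 89)
x/y = (89 - 87)/(87 - 38) = 2/49
Simplify: 2:49
Total parts = 51; one part = 92259/51 = 1809.00 mL
38% solution: 2×1809.00 = 3618.00 mL
89% solution: 49×1809.00 = 88641.00 mL
= ratio 2:49; 3618.00 mL and 88641.00 mL

ratio 2:49; 3618.00 mL and 88641.00 mL


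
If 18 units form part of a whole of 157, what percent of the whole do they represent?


Percentage = (part / whole) × 100
= (18 / 157) × 100
≈ 11.46%

11.46%


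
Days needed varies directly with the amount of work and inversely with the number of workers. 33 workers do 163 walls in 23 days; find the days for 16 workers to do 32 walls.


Days ∝ work / workers, so d₂ = d₁ × (m₁/m₂) × (w₂/w₁)
Workers factor (inverse): 33/16 = 2.0625
Work factor (direct): 32/163 ≈ 0.1963
d₂ = 23 × 33/16 × 32/163 = (23 × 33 × 32) / (16 × 163) = 24288/2608
≈ 9.31 days

9.31 days


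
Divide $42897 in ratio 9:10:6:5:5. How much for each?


Total parts = 9 + 10 + 6 + 5 + 5 = 35
Part 1: 42897 × 9/35 = 11030.66
Part 2: 42897 × 10/35 = 12256.29
Part 3: 42897 × 6/35 = 7353.77
Part 4: 42897 × 5/35 = 6128.14
Part 5: 42897 × 5/35 = 6128.14
= Part 1: $11030.66, Part 2: $12256.29, Part 3: $7353.77, Part 4: $6128.14, Part 5: $6128.14

Part 1: $11030.66, Part 2: $12256.29, Part 3: $7353.77, Part 4: $6128.14, Part 5: $6128.14


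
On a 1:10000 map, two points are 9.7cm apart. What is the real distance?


Real distance = map distance × scale
= 9.7cm × 10000
= 97000 cm = 970.0 m
= 0.970 km

0.970 km


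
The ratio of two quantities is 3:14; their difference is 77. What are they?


Let A = 3k, B = 14k.
14k - 3k = 77
11k = 77 → k = 77/11 = 7
A = 3×7 = 21, B = 14×7 = 98
= A = 21, B = 98

A = 21, B = 98


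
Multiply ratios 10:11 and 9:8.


Compound ratio = (10×9) : (11×8)
= 90:88
GCD = 2
= 45:44

45:44


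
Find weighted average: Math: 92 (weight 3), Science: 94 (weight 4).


Numerator = 92×3 + 94×4
= 276 + 376
= 652
Total weight = 7
Weighted avg = 652/7
= 93.14

93.14


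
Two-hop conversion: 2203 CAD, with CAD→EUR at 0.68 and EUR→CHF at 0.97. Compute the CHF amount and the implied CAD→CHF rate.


Step 1: 2203 CAD × 0.68 = 1498.04 EUR
Step 2: 1498.04 EUR × 0.97 = 1453.10 CHF
Implied rate CAD→CHF = 0.68 × 0.97 = 0.6596
= 1453.10 CHF; implied rate 0.6596 CHF/CAD

1453.10 CHF; implied rate 0.6596 CHF/CAD


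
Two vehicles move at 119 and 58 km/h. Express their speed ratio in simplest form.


Ratio = 119:58
GCD = 1
Simplified = 119:58
Time ratio (same distance) = 58:119
Speed ratio = 119:58

119:58


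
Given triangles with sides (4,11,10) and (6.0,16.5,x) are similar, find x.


Scale factor = 6.0/4 = 1.5
Missing side = 10 × 1.5
= 15.0

15.0


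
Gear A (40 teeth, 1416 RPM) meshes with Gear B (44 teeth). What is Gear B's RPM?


Gear ratio = 40:44 = 10:11
RPM_B = RPM_A × (teeth_A / teeth_B)
= 1416 × (40/44)
= 1287.3 RPM

1287.3 RPM


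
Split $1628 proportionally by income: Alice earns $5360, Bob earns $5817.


Total income = 5360 + 5817 = $11177
Alice: $1628 × 5360/11177 = $780.72
Bob: $1628 × 5817/11177 = $847.28
= Alice: $780.72, Bob: $847.28

Alice: $780.72, Bob: $847.28


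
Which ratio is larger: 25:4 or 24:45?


25/4 = 6.2500
24/45 = 0.5333
6.2500 > 0.5333, so 25:4 is greater
= 25:4

25:4


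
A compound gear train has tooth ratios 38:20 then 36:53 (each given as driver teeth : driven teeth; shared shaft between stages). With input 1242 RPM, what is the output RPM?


Stage 1: RPM_B = RPM_A × t_A/t_B = 1242 × 38/20 = 47196/20 = 2359.80
B and C share a shaft → RPM_C = RPM_B
Stage 2: RPM_D = RPM_C × t_C/t_D = RPM_A × (t_A×t_C)/(t_B×t_D)
Overall ratio = (38×36)/(20×53) = 1368/1060
RPM_D = 1242 × 1368/1060 = 1699056/1060
≈ 1602.88 RPM

1602.88 RPM


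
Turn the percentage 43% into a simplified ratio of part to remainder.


43% means 43 parts out of 100; remainder = 57
Part : remainder = 43:57
GCD = 1
= 43:57

43:57


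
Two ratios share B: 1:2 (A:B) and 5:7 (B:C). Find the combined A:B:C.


Match B: multiply A:B by 5 → 5:10
Multiply B:C by 2 → 10:14
Combined: 5:10:14
GCD = 1
= 5:10:14

5:10:14


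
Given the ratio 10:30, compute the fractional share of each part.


Total parts = 10 + 30 = 40
First part: 10/40 = 1/4
Second part: 30/40 = 3/4
= 1/4 and 3/4

1/4 and 3/4


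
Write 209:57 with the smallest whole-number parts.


GCD(209, 57) = 19
209/19 : 57/19
= 11:3

11:3


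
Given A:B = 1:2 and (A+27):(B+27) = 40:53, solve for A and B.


Let A = 1k, B = 2k.
(1k + 27) / (2k + 27) = 40/53
Cross-multiply: 53(1k + 27) = 40(2k + 27)
53k + 1431 = 80k + 1080
53k - 80k = 1080 - 1431
-27k = -351
k = -351/-27 = 13
A = 1×13 = 13, B = 2×13 = 26
= A = 13, B = 26

A = 13, B = 26


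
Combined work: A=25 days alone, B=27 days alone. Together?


Rate of A = 1/25 per day
Rate of B = 1/27 per day
Combined rate = 1/25 + 1/27 = 52/675 ≈ 0.0770 per day
Days = 1 / combined rate = 675/52
≈ 12.98 days

12.98 days


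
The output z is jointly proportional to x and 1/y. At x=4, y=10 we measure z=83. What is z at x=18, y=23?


z = k·x/y
Solve for k using the known point: k = z·y/x = 83×10/4 = 830/4 = 207.5000
Now evaluate at x=18, y=23:
z = k × 18 / 23 = (830 × 18) / (4 × 23) = 14940/92
≈ 162.3913

162.3913


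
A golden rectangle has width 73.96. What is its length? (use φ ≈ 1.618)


φ = (1 + √5) / 2 ≈ 1.618
Length = width × φ = 73.96 × 1.618 = 119.66728
≈ 119.67

119.67


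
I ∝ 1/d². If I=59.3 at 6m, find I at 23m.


I₁d₁² = I₂d₂²
I₂ = I₁ × (d₁/d₂)²
= 59.3 × (6/23)²
= 59.3 × 36/529
= 2134.8/529
≈ 4.0355

4.0355


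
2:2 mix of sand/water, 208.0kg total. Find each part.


Total parts = 2 + 2 = 4
sand: 208.0 × 2/4 = 104.0kg
water: 208.0 × 2/4 = 104.0kg
= 104.0kg and 104.0kg

104.0kg and 104.0kg


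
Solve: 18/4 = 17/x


Cross multiply: 18 × x = 4 × 17
18x = 68
x = 68 / 18
= 3.78

3.78


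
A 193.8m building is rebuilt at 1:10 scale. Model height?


Model size = real / scale
= 193.8 / 10
= 19.3800 m

19.3800 m


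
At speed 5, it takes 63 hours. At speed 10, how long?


Inverse proportion: x × y = constant
k = 5 × 63 = 315
y₂ = k / 10 = 315 / 10
= 31.50

31.50


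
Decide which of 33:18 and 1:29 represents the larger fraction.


33/18 = 1.8333
1/29 = 0.0345
1.8333 > 0.0345, so 33:18 is greater
= 33:18

33:18


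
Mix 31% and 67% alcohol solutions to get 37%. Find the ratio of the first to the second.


Let x parts of 31% mix with y parts of 67%.
31x + 67y = 37(x + y)
31x + 67y = 37x + 37y
x(31 - 37) = y(37 - 67)
x/y = (67 - 37)/(37 - 31) = 30/6
Simplify: 5:1
= 5:1

5:1


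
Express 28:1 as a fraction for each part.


Total parts = 28 + 1 = 29
First part: 28/29 = 28/29
Second part: 1/29 = 1/29
= 28/29 and 1/29

28/29 and 1/29


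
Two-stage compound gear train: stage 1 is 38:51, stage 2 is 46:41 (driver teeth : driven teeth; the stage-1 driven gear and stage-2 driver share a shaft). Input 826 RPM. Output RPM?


Stage 1: RPM_B = RPM_A × t_A/t_B = 826 × 38/51 = 31388/51 ≈ 615.45
B and C share a shaft → RPM_C = RPM_B
Stage 2: RPM_D = RPM_C × t_C/t_D = RPM_A × (t_A×t_C)/(t_B×t_D)
Overall ratio = (38×46)/(51×41) = 1748/2091
RPM_D = 826 × 1748/2091 = 1443848/2091
≈ 690.51 RPM

690.51 RPM


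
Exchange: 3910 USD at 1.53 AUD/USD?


Amount × rate = 3910 × 1.53
= 5982.30 AUD

5982.30 AUD


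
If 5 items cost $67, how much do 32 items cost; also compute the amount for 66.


Direct proportion: y/x = constant
k = 67/5 = 13.4000
y at x=32: k × 32 = 67 × 32 / 5 = 2144/5 = 428.80
y at x=66: k × 66 = 67 × 66 / 5 = 4422/5 = 884.40
= 428.80 and 884.40

428.80 and 884.40


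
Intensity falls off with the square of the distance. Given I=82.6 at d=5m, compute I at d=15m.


I₁d₁² = I₂d₂²
I₂ = I₁ × (d₁/d₂)²
= 82.6 × (5/15)²
= 82.6 × 25/225
= 2065/225
≈ 9.1778

9.1778


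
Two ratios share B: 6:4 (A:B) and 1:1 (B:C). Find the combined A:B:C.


Match B: multiply A:B by 1 → 6:4
Multiply B:C by 4 → 4:4
Combined: 6:4:4
GCD = 2
= 3:2:2

3:2:2


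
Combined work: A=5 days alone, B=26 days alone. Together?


Rate of A = 1/5 per day
Rate of B = 1/26 per day
Combined rate = 1/5 + 1/26 = 31/130 ≈ 0.2385 per day
Days = 1 / combined rate = 130/31
≈ 4.19 days

4.19 days


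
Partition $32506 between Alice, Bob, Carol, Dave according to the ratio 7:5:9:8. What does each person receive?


Total parts = 7 + 5 + 9 + 8 = 29
Alice: 32506 × 7/29 = 7846.28
Bob: 32506 × 5/29 = 5604.48
Carol: 32506 × 9/29 = 10088.07
Dave: 32506 × 8/29 = 8967.17
= Alice: $7846.28, Bob: $5604.48, Carol: $10088.07, Dave: $8967.17

Alice: $7846.28, Bob: $5604.48, Carol: $10088.07, Dave: $8967.17


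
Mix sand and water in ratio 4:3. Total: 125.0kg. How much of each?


Total parts = 4 + 3 = 7
sand: 125.0 × 4/7 = 71.4kg
water: 125.0 × 3/7 = 53.6kg
= 71.4kg and 53.6kg

71.4kg and 53.6kg


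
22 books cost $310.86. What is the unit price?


Unit rate = total / quantity
= 310.86 / 22
= $14.13 per unit

$14.13 per unit


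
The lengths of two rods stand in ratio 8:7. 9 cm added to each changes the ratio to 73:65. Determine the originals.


Let A = 8k, B = 7k.
(8k + 9) / (7k + 9) = 73/65
Cross-multiply: 65(8k + 9) = 73(7k + 9)
520k + 585 = 511k + 657
520k - 511k = 657 - 585
9k = 72
k = 72/9 = 8
A = 8×8 = 64, B = 7×8 = 56
= A = 64, B = 56

A = 64, B = 56


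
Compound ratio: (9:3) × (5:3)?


Compound ratio = (9×5) : (3×3)
= 45:9
GCD = 9
= 5:1

5:1


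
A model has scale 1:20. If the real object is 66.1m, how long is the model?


Model size = real / scale
= 66.1 / 20
= 3.3050 m

3.3050 m


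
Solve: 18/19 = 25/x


Cross multiply: 18 × x = 19 × 25
18x = 475
x = 475 / 18
= 26.39

26.39


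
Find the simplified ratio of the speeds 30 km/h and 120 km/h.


Ratio = 30:120
GCD = 30
Simplified = 1:4
Time ratio (same distance) = 4:1
Speed ratio = 1:4

1:4


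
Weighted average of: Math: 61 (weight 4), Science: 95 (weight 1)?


Numerator = 61×4 + 95×1
= 244 + 95
= 339
Total weight = 5
Weighted avg = 339/5
= 67.80

67.80


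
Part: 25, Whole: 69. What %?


Percentage = (part / whole) × 100
= (25 / 69) × 100
≈ 36.23%

36.23%


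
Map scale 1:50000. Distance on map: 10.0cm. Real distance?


Real distance = map distance × scale
= 10.0cm × 50000
= 500000 cm = 5000.0 m
= 5.000 km

5.000 km


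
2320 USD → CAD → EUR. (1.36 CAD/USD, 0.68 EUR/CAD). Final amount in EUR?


Step 1: 2320 USD × 1.36 = 3155.20 CAD
Step 2: 3155.20 CAD × 0.68 = 2145.54 EUR
Implied rate USD→EUR = 1.36 × 0.68 = 0.9248
= 2145.54 EUR

2145.54 EUR


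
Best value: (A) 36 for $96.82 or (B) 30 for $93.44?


Deal A: $96.82/36 = $2.6894/unit
Deal B: $93.44/30 = $3.1147/unit
A is cheaper per unit
= Deal A

Deal A


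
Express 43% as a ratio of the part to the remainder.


43% means 43 parts out of 100; remainder = 57
Part : remainder = 43:57
GCD = 1
= 43:57

43:57


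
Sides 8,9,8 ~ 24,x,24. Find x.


Scale factor = 24/8 = 3
Missing side = 9 × 3
= 27.0

27.0


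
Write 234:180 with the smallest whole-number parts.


GCD(234, 180) = 18
234/18 : 180/18
= 13:10

13:10


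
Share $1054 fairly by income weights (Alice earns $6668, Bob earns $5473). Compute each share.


Total income = 6668 + 5473 = $12141
Alice: $1054 × 6668/12141 = $578.87
Bob: $1054 × 5473/12141 = $475.13
= Alice: $578.87, Bob: $475.13

Alice: $578.87, Bob: $475.13


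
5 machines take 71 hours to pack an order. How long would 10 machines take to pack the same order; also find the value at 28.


Inverse proportion: x × y = constant
k = 5 × 71 = 355
At x=10: k/10 = 35.50
At x=28: k/28 = 12.68
= 35.50 and 12.68

35.50 and 12.68


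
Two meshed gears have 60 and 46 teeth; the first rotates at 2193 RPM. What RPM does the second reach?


Gear ratio = 60:46 = 30:23
RPM_B = RPM_A × (teeth_A / teeth_B)
= 2193 × (60/46)
= 2860.4 RPM

2860.4 RPM


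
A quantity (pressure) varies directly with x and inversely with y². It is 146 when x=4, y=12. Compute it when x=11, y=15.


z = k·x/y²
Solve for k using the known point: k = z·y²/x = 146×144/4 = 21024/4 = 5256.0000
Now evaluate at x=11, y=15:
z = k × 11 / 225 = (21024 × 11) / (4 × 225) = 231264/900
= 256.9600

256.9600


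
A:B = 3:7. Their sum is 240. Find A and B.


Let A = 3k, B = 7k.
3k + 7k = 240
10k = 240 → k = 240/10 = 24
A = 3×24 = 72, B = 7×24 = 168
= A = 72, B = 168

A = 72, B = 168


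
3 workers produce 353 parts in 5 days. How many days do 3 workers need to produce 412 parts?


Days ∝ work / workers, so d₂ = d₁ × (m₁/m₂) × (w₂/w₁)
Workers factor (inverse): 3/3 = 1.0000
Work factor (direct): 412/353 ≈ 1.1671
d₂ = 5 × 3/3 × 412/353 = (5 × 3 × 412) / (3 × 353) = 6180/1059
≈ 5.84 days

5.84 days


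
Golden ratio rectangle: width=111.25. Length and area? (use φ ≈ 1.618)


φ = (1 + √5) / 2 ≈ 1.618
Length = width × φ = 111.25 × 1.618 = 180.0025
≈ 180.00
Area = width × length = 111.25 × 180.0025 = 20025.278125 ≈ 20025.28
= Length: 180.00, Area: 20025.28

Length: 180.00, Area: 20025.28


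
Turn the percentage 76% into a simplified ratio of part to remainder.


76% means 76 parts out of 100; remainder = 24
Part : remainder = 76:24
GCD = 4
= 19:6

19:6


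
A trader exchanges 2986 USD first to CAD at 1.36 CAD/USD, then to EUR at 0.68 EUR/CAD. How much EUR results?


Step 1: 2986 USD × 1.36 = 4060.96 CAD
Step 2: 4060.96 CAD × 0.68 = 2761.45 EUR
Implied rate USD→EUR = 1.36 × 0.68 = 0.9248
= 2761.45 EUR

2761.45 EUR


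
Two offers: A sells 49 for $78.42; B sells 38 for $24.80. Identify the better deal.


Deal A: $78.42/49 = $1.6004/unit
Deal B: $24.80/38 = $0.6526/unit
B is cheaper per unit
= Deal B

Deal B


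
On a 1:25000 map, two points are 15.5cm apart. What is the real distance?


Real distance = map distance × scale
= 15.5cm × 25000
= 387500 cm = 3875.0 m
= 3.875 km

3.875 km


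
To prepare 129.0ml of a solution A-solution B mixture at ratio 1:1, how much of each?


Total parts = 1 + 1 = 2
solution A: 129.0 × 1/2 = 64.5ml
solution B: 129.0 × 1/2 = 64.5ml
= 64.5ml and 64.5ml

64.5ml and 64.5ml


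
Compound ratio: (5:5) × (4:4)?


Compound ratio = (5×4) : (5×4)
= 20:20
GCD = 20
= 1:1

1:1


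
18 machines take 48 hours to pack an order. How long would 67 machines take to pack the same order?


Inverse proportion: x × y = constant
k = 18 × 48 = 864
y₂ = k / 67 = 864 / 67
= 12.90

12.90


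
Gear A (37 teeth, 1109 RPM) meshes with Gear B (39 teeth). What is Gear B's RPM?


Gear ratio = 37:39 = 37:39
RPM_B = RPM_A × (teeth_A / teeth_B)
= 1109 × (37/39)
= 1052.1 RPM

1052.1 RPM


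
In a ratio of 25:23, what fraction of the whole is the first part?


Total parts = 25 + 23 = 48
First part: 25/48 = 25/48
= 25/48

25/48


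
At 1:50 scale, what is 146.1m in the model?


Model size = real / scale
= 146.1 / 50
= 2.9220 m

2.9220 m


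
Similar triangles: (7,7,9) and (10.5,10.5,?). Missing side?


Scale factor = 10.5/7 = 1.5
Missing side = 9 × 1.5
= 13.5

13.5


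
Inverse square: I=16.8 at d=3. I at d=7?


I₁d₁² = I₂d₂²
I₂ = I₁ × (d₁/d₂)²
= 16.8 × (3/7)²
= 16.8 × 9/49
= 151.2/49
≈ 3.0857

3.0857


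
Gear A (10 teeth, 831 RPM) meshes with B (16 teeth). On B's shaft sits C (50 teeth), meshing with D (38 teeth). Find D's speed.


Stage 1: RPM_B = RPM_A × t_A/t_B = 831 × 10/16 = 8310/16 ≈ 519.38
B and C share a shaft → RPM_C = RPM_B
Stage 2: RPM_D = RPM_C × t_C/t_D = RPM_A × (t_A×t_C)/(t_B×t_D)
Overall ratio = (10×50)/(16×38) = 500/608
RPM_D = 831 × 500/608 = 415500/608
≈ 683.39 RPM

683.39 RPM


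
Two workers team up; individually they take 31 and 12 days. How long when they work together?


Rate of A = 1/31 per day
Rate of B = 1/12 per day
Combined rate = 1/31 + 1/12 = 43/372 ≈ 0.1156 per day
Days = 1 / combined rate = 372/43
≈ 8.65 days

8.65 days


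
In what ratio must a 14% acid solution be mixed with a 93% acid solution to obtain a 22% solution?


Let x parts of 14% mix with y parts of 93%.
14x + 93y = 22(x + y)
14x + 93y = 22x + 22y
x(14 - 22) = y(22 - 93)
x/y = (93 - 22)/(22 - 14) = 71/8
Simplify: 71:8
= 71:8

71:8


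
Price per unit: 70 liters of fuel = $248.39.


Unit rate = total / quantity
= 248.39 / 70
= $3.55 per unit

$3.55 per unit


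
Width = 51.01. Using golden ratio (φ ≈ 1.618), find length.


φ = (1 + √5) / 2 ≈ 1.618
Length = width × φ = 51.01 × 1.618 = 82.53418
≈ 82.53

82.53


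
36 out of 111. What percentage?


Percentage = (part / whole) × 100
= (36 / 111) × 100
≈ 32.43%

32.43%


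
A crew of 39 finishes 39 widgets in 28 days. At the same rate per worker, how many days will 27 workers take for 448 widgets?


Days ∝ work / workers, so d₂ = d₁ × (m₁/m₂) × (w₂/w₁)
Workers factor (inverse): 39/27 ≈ 1.4444
Work factor (direct): 448/39 ≈ 11.4872
d₂ = 28 × 39/27 × 448/39 = (28 × 39 × 448) / (27 × 39) = 489216/1053
≈ 464.59 days

464.59 days


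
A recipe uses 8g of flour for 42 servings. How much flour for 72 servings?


Direct proportion: y/x = constant
k = 8/42 ≈ 0.1905
y₂ = k × 72 = 8 × 72 / 42 = 576/42
≈ 13.71

13.71


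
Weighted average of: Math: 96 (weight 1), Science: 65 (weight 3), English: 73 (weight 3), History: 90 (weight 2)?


Numerator = 96×1 + 65×3 + 73×3 + 90×2
= 96 + 195 + 219 + 180
= 690
Total weight = 9
Weighted avg = 690/9
= 76.67

76.67


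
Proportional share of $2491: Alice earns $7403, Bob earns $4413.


Total income = 7403 + 4413 = $11816
Alice: $2491 × 7403/11816 = $1560.67
Bob: $2491 × 4413/11816 = $930.33
= Alice: $1560.67, Bob: $930.33

Alice: $1560.67, Bob: $930.33


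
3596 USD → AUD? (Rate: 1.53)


Amount × rate = 3596 × 1.53
= 5501.88 AUD

5501.88 AUD


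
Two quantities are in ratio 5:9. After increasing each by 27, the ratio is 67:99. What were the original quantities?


Let A = 5k, B = 9k.
(5k + 27) / (9k + 27) = 67/99
Cross-multiply: 99(5k + 27) = 67(9k + 27)
495k + 2673 = 603k + 1809
495k - 603k = 1809 - 2673
-108k = -864
k = -864/-108 = 8
A = 5×8 = 40, B = 9×8 = 72
= A = 40, B = 72

A = 40, B = 72


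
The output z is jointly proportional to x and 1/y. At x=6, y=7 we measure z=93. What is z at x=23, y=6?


z = k·x/y
Solve for k using the known point: k = z·y/x = 93×7/6 = 651/6 = 108.5000
Now evaluate at x=23, y=6:
z = k × 23 / 6 = (651 × 23) / (6 × 6) = 14973/36
≈ 415.9167

415.9167


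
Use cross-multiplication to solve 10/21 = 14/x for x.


Cross multiply: 10 × x = 21 × 14
10x = 294
x = 294 / 10
= 29.40

29.40


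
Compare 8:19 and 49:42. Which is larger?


8/19 = 0.4211
49/42 = 1.1667
0.4211 < 1.1667, so 8:19 is less
= 49:42

49:42


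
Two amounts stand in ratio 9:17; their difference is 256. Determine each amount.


Let A = 9k, B = 17k.
17k - 9k = 256
8k = 256 → k = 256/8 = 32
A = 9×32 = 288, B = 17×32 = 544
= A = 288, B = 544

A = 288, B = 544


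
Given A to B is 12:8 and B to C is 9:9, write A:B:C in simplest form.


Match B: multiply A:B by 9 → 108:72
Multiply B:C by 8 → 72:72
Combined: 108:72:72
GCD = 36
= 3:2:2

3:2:2


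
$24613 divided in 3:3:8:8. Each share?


Total parts = 3 + 3 + 8 + 8 = 22
Part 1: 24613 × 3/22 = 3356.32
Part 2: 24613 × 3/22 = 3356.32
Part 3: 24613 × 8/22 = 8950.18
Part 4: 24613 × 8/22 = 8950.18
= Part 1: $3356.32, Part 2: $3356.32, Part 3: $8950.18, Part 4: $8950.18

Part 1: $3356.32, Part 2: $3356.32, Part 3: $8950.18, Part 4: $8950.18


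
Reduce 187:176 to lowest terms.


GCD(187, 176) = 11
187/11 : 176/11
= 17:16

17:16


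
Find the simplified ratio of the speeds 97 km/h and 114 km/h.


Ratio = 97:114
GCD = 1
Simplified = 97:114
Time ratio (same distance) = 114:97
Speed ratio = 97:114

97:114


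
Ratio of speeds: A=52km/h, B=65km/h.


Ratio = 52:65
GCD = 13
Simplified = 4:5
Time ratio (same distance) = 5:4
Speed ratio = 4:5

4:5


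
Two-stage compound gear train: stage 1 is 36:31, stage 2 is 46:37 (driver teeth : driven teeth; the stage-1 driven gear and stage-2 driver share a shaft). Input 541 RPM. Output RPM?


Stage 1: RPM_B = RPM_A × t_A/t_B = 541 × 36/31 = 19476/31 ≈ 628.26
B and C share a shaft → RPM_C = RPM_B
Stage 2: RPM_D = RPM_C × t_C/t_D = RPM_A × (t_A×t_C)/(t_B×t_D)
Overall ratio = (36×46)/(31×37) = 1656/1147
RPM_D = 541 × 1656/1147 = 895896/1147
≈ 781.08 RPM

781.08 RPM


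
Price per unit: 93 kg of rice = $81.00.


Unit rate = total / quantity
= 81.00 / 93
= $0.87 per unit

$0.87 per unit


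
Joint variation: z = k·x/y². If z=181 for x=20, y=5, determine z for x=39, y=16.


z = k·x/y²
Solve for k using the known point: k = z·y²/x = 181×25/20 = 4525/20 = 226.2500
Now evaluate at x=39, y=16:
z = k × 39 / 256 = (4525 × 39) / (20 × 256) = 176475/5120
≈ 34.4678

34.4678


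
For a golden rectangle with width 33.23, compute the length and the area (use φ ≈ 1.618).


φ = (1 + √5) / 2 ≈ 1.618
Length = width × φ = 33.23 × 1.618 = 53.76614
≈ 53.77
Area = width × length = 33.23 × 53.76614 = 1786.6488322 ≈ 1786.65
= Length: 53.77, Area: 1786.65

Length: 53.77, Area: 1786.65


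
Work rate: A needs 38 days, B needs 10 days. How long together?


Rate of A = 1/38 per day
Rate of B = 1/10 per day
Combined rate = 1/38 + 1/10 = 48/380 ≈ 0.1263 per day
Days = 1 / combined rate = 380/48
≈ 7.92 days

7.92 days


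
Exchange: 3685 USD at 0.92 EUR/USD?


Amount × rate = 3685 × 0.92
= 3390.20 EUR

3390.20 EUR


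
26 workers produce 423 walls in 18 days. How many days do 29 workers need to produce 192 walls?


Days ∝ work / workers, so d₂ = d₁ × (m₁/m₂) × (w₂/w₁)
Workers factor (inverse): 26/29 ≈ 0.8966
Work factor (direct): 192/423 ≈ 0.4539
d₂ = 18 × 26/29 × 192/423 = (18 × 26 × 192) / (29 × 423) = 89856/12267
≈ 7.33 days

7.33 days


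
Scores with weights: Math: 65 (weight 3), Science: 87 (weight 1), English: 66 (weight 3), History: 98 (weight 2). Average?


Numerator = 65×3 + 87×1 + 66×3 + 98×2
= 195 + 87 + 198 + 196
= 676
Total weight = 9
Weighted avg = 676/9
= 75.11

75.11


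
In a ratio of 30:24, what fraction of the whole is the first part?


Total parts = 30 + 24 = 54
First part: 30/54 = 5/9
= 5/9

5/9


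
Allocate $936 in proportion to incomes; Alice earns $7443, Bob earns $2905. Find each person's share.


Total income = 7443 + 2905 = $10348
Alice: $936 × 7443/10348 = $673.24
Bob: $936 × 2905/10348 = $262.76
= Alice: $673.24, Bob: $262.76

Alice: $673.24, Bob: $262.76


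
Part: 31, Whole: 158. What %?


Percentage = (part / whole) × 100
= (31 / 158) × 100
≈ 19.62%

19.62%


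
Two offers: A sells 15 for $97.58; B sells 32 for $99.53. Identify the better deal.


Deal A: $97.58/15 = $6.5053/unit
Deal B: $99.53/32 = $3.1103/unit
B is cheaper per unit
= Deal B

Deal B


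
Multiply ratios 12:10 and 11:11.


Compound ratio = (12×11) : (10×11)
= 132:110
GCD = 22
= 6:5

6:5


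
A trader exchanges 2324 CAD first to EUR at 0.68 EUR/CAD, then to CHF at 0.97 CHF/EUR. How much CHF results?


Step 1: 2324 CAD × 0.68 = 1580.32 EUR
Step 2: 1580.32 EUR × 0.97 = 1532.91 CHF
Implied rate CAD→CHF = 0.68 × 0.97 = 0.6596
= 1532.91 CHF

1532.91 CHF


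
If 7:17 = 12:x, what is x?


Cross multiply: 7 × x = 17 × 12
7x = 204
x = 204 / 7
= 29.14

29.14


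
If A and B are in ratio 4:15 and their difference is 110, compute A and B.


Let A = 4k, B = 15k.
15k - 4k = 110
11k = 110 → k = 110/11 = 10
A = 4×10 = 40, B = 15×10 = 150
= A = 40, B = 150

A = 40, B = 150


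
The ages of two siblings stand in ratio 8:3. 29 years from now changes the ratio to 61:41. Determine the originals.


Let A = 8k, B = 3k.
(8k + 29) / (3k + 29) = 61/41
Cross-multiply: 41(8k + 29) = 61(3k + 29)
328k + 1189 = 183k + 1769
328k - 183k = 1769 - 1189
145k = 580
k = 580/145 = 4
A = 8×4 = 32, B = 3×4 = 12
= A = 32, B = 12

A = 32, B = 12


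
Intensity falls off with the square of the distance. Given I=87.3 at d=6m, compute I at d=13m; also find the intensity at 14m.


I₁d₁² = I₂d₂²
I at 13m = 87.3 × (6/13)² = 87.3 × 36/169 = 3142.8/169 ≈ 18.5964
I at 14m = 87.3 × (6/14)² = 87.3 × 36/196 = 3142.8/196 ≈ 16.0347
= 18.5964 and 16.0347

18.5964 and 16.0347


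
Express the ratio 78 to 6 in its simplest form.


GCD(78, 6) = 6
78/6 : 6/6
= 13:1

13:1


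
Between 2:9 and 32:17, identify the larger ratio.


2/9 = 0.2222
32/17 = 1.8824
0.2222 < 1.8824, so 2:9 is less
= 32:17

32:17


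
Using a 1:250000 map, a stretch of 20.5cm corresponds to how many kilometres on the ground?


Real distance = map distance × scale
= 20.5cm × 250000
= 5125000 cm = 51250.0 m
= 51.250 km

51.250 km


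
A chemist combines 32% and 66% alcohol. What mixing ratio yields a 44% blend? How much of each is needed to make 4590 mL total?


Let x parts of 32% mix with y parts of 66%.
32x + 66y = 44(x + y)
32x + 66y = 44x + 44y
x(32 - 44) = y(44 - 66)
x/y = (66 - 44)/(44 - 32) = 22/12
Simplify: 11:6
Total parts = 17; one part = 4590/17 = 270.00 mL
32% solution: 11×270.00 = 2970.00 mL
66% solution: 6×270.00 = 1620.00 mL
= ratio 11:6; 2970.00 mL and 1620.00 mL

ratio 11:6; 2970.00 mL and 1620.00 mL


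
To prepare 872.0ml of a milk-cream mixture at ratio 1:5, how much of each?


Total parts = 1 + 5 = 6
milk: 872.0 × 1/6 = 145.3ml
cream: 872.0 × 5/6 = 726.7ml
= 145.3ml and 726.7ml

145.3ml and 726.7ml


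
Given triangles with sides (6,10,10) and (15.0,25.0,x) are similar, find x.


Scale factor = 15.0/6 = 2.5
Missing side = 10 × 2.5
= 25.0

25.0


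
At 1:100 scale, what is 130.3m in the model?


Model size = real / scale
= 130.3 / 100
= 1.3030 m

1.3030 m


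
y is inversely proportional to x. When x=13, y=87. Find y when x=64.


Inverse proportion: x × y = constant
k = 13 × 87 = 1131
y₂ = k / 64 = 1131 / 64
= 17.67

17.67


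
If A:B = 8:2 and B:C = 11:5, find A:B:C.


Match B: multiply A:B by 11 → 88:22
Multiply B:C by 2 → 22:10
Combined: 88:22:10
GCD = 2
= 44:11:5

44:11:5


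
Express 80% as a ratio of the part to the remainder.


80% means 80 parts out of 100; remainder = 20
Part : remainder = 80:20
GCD = 20
= 4:1

4:1


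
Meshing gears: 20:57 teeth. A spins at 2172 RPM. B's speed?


Gear ratio = 20:57 = 20:57
RPM_B = RPM_A × (teeth_A / teeth_B)
= 2172 × (20/57)
= 762.1 RPM

762.1 RPM


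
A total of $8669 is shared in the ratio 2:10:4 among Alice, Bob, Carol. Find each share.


Total parts = 2 + 10 + 4 = 16
Alice: 8669 × 2/16 = 1083.63
Bob: 8669 × 10/16 = 5418.13
Carol: 8669 × 4/16 = 2167.25
= Alice: $1083.63, Bob: $5418.13, Carol: $2167.25

Alice: $1083.63, Bob: $5418.13, Carol: $2167.25


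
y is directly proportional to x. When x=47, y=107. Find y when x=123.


Direct proportion: y/x = constant
k = 107/47 ≈ 2.2766
y₂ = k × 123 = 107 × 123 / 47 = 13161/47
≈ 280.02

280.02


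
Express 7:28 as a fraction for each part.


Total parts = 7 + 28 = 35
First part: 7/35 = 1/5
Second part: 28/35 = 4/5
= 1/5 and 4/5

1/5 and 4/5


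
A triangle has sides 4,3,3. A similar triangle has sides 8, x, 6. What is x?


Scale factor = 8/4 = 2
Missing side = 3 × 2
= 6.0

6.0


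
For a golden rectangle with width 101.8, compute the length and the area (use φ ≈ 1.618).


φ = (1 + √5) / 2 ≈ 1.618
Length = width × φ = 101.8 × 1.618 = 164.7124
≈ 164.71
Area = width × length = 101.8 × 164.7124 = 16767.72232 ≈ 16767.72
= Length: 164.71, Area: 16767.72

Length: 164.71, Area: 16767.72


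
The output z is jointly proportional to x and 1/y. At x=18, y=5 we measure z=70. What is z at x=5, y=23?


z = k·x/y
Solve for k using the known point: k = z·y/x = 70×5/18 = 350/18 ≈ 19.4444
Now evaluate at x=5, y=23:
z = k × 5 / 23 = (350 × 5) / (18 × 23) = 1750/414
≈ 4.2271

4.2271


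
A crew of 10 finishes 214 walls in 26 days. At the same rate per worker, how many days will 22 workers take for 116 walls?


Days ∝ work / workers, so d₂ = d₁ × (m₁/m₂) × (w₂/w₁)
Workers factor (inverse): 10/22 ≈ 0.4545
Work factor (direct): 116/214 ≈ 0.5421
d₂ = 26 × 10/22 × 116/214 = (26 × 10 × 116) / (22 × 214) = 30160/4708
≈ 6.41 days

6.41 days


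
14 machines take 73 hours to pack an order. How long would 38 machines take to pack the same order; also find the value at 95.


Inverse proportion: x × y = constant
k = 14 × 73 = 1022
At x=38: k/38 = 26.89
At x=95: k/95 = 10.76
= 26.89 and 10.76

26.89 and 10.76


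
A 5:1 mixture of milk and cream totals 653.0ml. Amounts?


Total parts = 5 + 1 = 6
milk: 653.0 × 5/6 = 544.2ml
cream: 653.0 × 1/6 = 108.8ml
= 544.2ml and 108.8ml

544.2ml and 108.8ml


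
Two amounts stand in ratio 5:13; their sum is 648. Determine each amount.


Let A = 5k, B = 13k.
5k + 13k = 648
18k = 648 → k = 648/18 = 36
A = 5×36 = 180, B = 13×36 = 468
= A = 180, B = 468

A = 180, B = 468


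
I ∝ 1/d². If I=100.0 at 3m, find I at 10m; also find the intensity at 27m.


I₁d₁² = I₂d₂²
I at 10m = 100.0 × (3/10)² = 100.0 × 9/100 = 900/100 = 9.0000
I at 27m = 100.0 × (3/27)² = 100.0 × 9/729 = 900/729 ≈ 1.2346
= 9.0000 and 1.2346

9.0000 and 1.2346


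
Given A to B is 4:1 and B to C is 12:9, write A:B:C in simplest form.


Match B: multiply A:B by 12 → 48:12
Multiply B:C by 1 → 12:9
Combined: 48:12:9
GCD = 3
= 16:4:3

16:4:3


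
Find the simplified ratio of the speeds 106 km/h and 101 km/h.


Ratio = 106:101
GCD = 1
Simplified = 106:101
Time ratio (same distance) = 101:106
Speed ratio = 106:101

106:101


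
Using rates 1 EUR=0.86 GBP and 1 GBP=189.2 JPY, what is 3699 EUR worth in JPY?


Step 1: 3699 EUR × 0.86 = 3181.14 GBP
Step 2: 3181.14 GBP × 189.2 = 601871.69 JPY
Implied rate EUR→JPY = 0.86 × 189.2 = 162.7120
= 601871.69 JPY

601871.69 JPY


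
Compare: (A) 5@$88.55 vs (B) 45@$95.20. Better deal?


Deal A: $88.55/5 = $17.7100/unit
Deal B: $95.20/45 = $2.1156/unit
B is cheaper per unit
= Deal B

Deal B


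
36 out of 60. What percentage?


Percentage = (part / whole) × 100
= (36 / 60) × 100
= 60.00%

60.00%


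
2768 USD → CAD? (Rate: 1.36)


Amount × rate = 2768 × 1.36
= 3764.48 CAD

3764.48 CAD


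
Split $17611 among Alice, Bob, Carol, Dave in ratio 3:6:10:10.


Total parts = 3 + 6 + 10 + 10 = 29
Alice: 17611 × 3/29 = 1821.83
Bob: 17611 × 6/29 = 3643.66
Carol: 17611 × 10/29 = 6072.76
Dave: 17611 × 10/29 = 6072.76
= Alice: $1821.83, Bob: $3643.66, Carol: $6072.76, Dave: $6072.76

Alice: $1821.83, Bob: $3643.66, Carol: $6072.76, Dave: $6072.76


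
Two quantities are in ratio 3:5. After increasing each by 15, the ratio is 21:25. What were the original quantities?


Let A = 3k, B = 5k.
(3k + 15) / (5k + 15) = 21/25
Cross-multiply: 25(3k + 15) = 21(5k + 15)
75k + 375 = 105k + 315
75k - 105k = 315 - 375
-30k = -60
k = -60/-30 = 2
A = 3×2 = 6, B = 5×2 = 10
= A = 6, B = 10

A = 6, B = 10


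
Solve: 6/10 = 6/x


Cross multiply: 6 × x = 10 × 6
6x = 60
x = 60 / 6
= 10.00

10.00


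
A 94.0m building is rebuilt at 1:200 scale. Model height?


Model size = real / scale
= 94.0 / 200
= 0.4700 m

0.4700 m


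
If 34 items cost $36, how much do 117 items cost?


Direct proportion: y/x = constant
k = 36/34 ≈ 1.0588
y₂ = k × 117 = 36 × 117 / 34 = 4212/34
≈ 123.88

123.88


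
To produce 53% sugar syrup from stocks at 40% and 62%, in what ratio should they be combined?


Let x parts of 40% mix with y parts of 62%.
40x + 62y = 53(x + y)
40x + 62y = 53x + 53y
x(40 - 53) = y(53 - 62)
x/y = (62 - 53)/(53 - 40) = 9/13
Simplify: 9:13
= 9:13

9:13


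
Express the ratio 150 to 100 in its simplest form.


GCD(150, 100) = 50
150/50 : 100/50
= 3:2

3:2


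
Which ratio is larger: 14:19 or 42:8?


14/19 = 0.7368
42/8 = 5.2500
0.7368 < 5.2500, so 14:19 is less
= 42:8

42:8


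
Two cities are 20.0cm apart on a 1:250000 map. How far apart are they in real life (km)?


Real distance = map distance × scale
= 20.0cm × 250000
= 5000000 cm = 50000.0 m
= 50.000 km

50.000 km


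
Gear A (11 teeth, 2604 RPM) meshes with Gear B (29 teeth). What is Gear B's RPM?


Gear ratio = 11:29 = 11:29
RPM_B = RPM_A × (teeth_A / teeth_B)
= 2604 × (11/29)
= 987.7 RPM

987.7 RPM


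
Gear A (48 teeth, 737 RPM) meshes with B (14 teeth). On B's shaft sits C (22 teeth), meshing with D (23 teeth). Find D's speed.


Stage 1: RPM_B = RPM_A × t_A/t_B = 737 × 48/14 = 35376/14 ≈ 2526.86
B and C share a shaft → RPM_C = RPM_B
Stage 2: RPM_D = RPM_C × t_C/t_D = RPM_A × (t_A×t_C)/(t_B×t_D)
Overall ratio = (48×22)/(14×23) = 1056/322
RPM_D = 737 × 1056/322 = 778272/322
≈ 2416.99 RPM

2416.99 RPM
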